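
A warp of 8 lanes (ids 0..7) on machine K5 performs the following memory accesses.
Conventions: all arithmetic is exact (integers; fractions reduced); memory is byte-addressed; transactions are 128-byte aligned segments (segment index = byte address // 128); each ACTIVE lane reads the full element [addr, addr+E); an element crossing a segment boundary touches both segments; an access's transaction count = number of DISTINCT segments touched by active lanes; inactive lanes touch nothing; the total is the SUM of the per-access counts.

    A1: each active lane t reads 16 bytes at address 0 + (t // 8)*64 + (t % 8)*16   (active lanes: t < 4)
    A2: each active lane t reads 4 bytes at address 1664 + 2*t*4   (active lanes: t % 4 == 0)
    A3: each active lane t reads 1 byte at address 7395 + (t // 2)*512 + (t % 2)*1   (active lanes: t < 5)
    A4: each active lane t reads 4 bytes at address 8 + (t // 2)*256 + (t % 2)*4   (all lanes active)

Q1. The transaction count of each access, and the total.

A1: 1 transaction
A2: 1 transaction
A3: 3 transactions
A4: 4 transactions

Answer: 1,1,3,4; total 9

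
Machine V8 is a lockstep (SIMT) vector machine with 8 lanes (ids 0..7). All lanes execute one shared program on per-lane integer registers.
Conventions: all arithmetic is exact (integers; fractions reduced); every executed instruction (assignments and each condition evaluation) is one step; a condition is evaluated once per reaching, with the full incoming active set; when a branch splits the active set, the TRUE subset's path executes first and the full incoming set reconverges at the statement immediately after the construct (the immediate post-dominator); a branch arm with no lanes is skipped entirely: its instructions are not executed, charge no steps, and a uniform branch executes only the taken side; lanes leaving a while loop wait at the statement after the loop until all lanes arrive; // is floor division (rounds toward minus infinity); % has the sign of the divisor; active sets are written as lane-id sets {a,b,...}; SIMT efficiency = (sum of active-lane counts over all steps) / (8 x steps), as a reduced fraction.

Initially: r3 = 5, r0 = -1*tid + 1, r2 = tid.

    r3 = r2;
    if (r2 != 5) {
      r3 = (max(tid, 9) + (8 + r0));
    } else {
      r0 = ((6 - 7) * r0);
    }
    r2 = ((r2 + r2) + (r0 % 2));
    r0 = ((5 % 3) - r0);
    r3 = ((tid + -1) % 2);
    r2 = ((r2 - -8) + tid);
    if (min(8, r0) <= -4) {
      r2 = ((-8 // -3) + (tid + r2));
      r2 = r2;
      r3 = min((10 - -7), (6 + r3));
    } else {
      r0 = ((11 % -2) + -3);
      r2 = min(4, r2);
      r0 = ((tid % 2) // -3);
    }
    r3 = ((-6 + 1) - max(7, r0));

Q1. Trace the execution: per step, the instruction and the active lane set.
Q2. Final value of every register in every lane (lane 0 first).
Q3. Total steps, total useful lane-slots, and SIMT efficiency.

step 0: r3 <- r2                     {0,1,2,3,4,5,6,7}
step 1: eval (r2 != 5)               {0,1,2,3,4,5,6,7}
step 2: r3 <- (max(tid, 9) + (8 + r0)) {0,1,2,3,4,6,7}
step 3: r0 <- ((6 - 7) * r0)         {5}
step 4: r2 <- ((r2 + r2) + (r0 % 2)) {0,1,2,3,4,5,6,7}
step 5: r0 <- ((5 % 3) - r0)         {0,1,2,3,4,5,6,7}
step 6: r3 <- ((tid + -1) % 2)       {0,1,2,3,4,5,6,7}
step 7: r2 <- ((r2 - -8) + tid)      {0,1,2,3,4,5,6,7}
step 8: eval (min(8, r0) <= -4)      {0,1,2,3,4,5,6,7}
step 9: r0 <- ((11 % -2) + -3)       {0,1,2,3,4,5,6,7}
step 10: r2 <- min(4, r2)             {0,1,2,3,4,5,6,7}
step 11: r0 <- ((tid % 2) // -3)      {0,1,2,3,4,5,6,7}
step 12: r3 <- ((-6 + 1) - max(7, r0)) {0,1,2,3,4,5,6,7}

Answer: 13 steps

r3: -12,-12,-12,-12,-12,-12,-12,-12
r0: 0,-1,0,-1,0,-1,0,-1
r2: 4,4,4,4,4,4,4,4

steps = 13; useful = 96; efficiency = 96/104 = 12/13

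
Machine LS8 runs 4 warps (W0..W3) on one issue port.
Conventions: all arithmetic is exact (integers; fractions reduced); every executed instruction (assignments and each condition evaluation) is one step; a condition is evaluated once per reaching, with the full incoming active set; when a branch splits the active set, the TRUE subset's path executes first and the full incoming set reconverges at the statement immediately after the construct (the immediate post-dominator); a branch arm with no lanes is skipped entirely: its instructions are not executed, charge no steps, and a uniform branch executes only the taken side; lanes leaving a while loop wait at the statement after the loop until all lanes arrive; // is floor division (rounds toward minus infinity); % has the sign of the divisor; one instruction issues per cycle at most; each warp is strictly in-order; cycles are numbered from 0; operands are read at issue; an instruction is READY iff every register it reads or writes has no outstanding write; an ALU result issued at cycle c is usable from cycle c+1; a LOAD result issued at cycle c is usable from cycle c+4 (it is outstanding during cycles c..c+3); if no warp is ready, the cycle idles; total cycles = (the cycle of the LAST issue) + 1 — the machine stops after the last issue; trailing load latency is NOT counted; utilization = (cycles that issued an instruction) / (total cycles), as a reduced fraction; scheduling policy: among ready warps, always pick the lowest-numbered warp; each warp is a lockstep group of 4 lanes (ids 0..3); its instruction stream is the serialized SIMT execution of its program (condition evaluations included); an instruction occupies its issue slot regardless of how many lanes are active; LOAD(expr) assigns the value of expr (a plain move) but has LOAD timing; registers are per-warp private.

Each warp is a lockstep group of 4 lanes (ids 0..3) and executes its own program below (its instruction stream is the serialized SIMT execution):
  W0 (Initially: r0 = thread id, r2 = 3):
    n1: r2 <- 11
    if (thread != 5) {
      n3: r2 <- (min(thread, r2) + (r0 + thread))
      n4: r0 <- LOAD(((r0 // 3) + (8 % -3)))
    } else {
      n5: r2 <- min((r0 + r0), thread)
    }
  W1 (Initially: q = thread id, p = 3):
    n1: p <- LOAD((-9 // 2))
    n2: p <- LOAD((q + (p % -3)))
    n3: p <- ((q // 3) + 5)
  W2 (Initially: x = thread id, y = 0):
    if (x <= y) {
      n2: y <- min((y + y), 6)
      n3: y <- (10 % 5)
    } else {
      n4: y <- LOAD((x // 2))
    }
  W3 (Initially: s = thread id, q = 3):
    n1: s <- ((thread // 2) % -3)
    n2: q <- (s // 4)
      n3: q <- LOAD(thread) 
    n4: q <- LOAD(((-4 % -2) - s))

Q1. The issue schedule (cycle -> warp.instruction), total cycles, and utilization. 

cycle 0: W0.I0
cycle 1: W0.I1
cycle 2: W0.I2
cycle 3: W0.I3
cycle 4: W1.I0
cycle 5: W2.I0
cycle 6: W2.I1
cycle 7: W2.I2
cycle 8: W1.I1
cycle 9: W2.I3
cycle 10: W3.I0
cycle 11: W3.I1
cycle 12: W1.I2
cycle 13: W3.I2
cycle 14: idle
cycle 15: idle
cycle 16: idle
cycle 17: W3.I3

Answer: 18 cycles, utilization 5/6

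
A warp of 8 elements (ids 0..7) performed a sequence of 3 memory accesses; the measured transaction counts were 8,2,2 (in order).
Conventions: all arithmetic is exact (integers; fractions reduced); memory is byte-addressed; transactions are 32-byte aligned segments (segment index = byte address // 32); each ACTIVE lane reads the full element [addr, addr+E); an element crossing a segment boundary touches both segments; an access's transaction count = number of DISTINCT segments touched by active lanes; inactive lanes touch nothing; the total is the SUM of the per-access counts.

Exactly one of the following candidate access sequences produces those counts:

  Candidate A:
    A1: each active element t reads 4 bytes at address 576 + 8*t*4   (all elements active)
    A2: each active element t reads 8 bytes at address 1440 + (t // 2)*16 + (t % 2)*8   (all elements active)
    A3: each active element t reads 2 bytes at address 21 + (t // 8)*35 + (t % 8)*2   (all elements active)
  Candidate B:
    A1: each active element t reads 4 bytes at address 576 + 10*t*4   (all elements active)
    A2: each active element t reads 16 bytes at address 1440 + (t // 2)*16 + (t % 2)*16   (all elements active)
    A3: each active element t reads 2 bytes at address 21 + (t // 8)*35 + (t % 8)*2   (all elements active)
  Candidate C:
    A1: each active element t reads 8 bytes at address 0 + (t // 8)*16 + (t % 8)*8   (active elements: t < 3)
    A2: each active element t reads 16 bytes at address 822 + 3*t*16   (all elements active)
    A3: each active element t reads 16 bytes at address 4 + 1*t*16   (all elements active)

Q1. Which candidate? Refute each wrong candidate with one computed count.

B: A2 gives 3 transactions, not 2
C: A1 gives 1 transaction, not 8
A: all counts match (8,2,2)

Answer: A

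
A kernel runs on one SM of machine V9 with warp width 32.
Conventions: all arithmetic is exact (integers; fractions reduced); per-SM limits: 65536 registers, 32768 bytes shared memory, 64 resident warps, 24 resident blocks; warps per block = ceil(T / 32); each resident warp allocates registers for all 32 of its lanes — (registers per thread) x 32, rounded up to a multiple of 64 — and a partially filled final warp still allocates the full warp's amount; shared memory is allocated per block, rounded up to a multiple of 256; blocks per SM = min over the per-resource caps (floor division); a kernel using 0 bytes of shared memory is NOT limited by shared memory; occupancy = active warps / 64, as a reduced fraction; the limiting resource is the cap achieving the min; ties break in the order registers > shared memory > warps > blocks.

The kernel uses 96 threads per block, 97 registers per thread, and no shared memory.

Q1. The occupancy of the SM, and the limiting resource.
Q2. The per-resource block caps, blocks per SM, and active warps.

Answer: occupancy 9/32, limited by registers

registers: 6 blocks
shared memory: no limit (kernel uses none)
warps: 21 blocks
blocks: 24 blocks

Answer: 6 blocks, 18 active warps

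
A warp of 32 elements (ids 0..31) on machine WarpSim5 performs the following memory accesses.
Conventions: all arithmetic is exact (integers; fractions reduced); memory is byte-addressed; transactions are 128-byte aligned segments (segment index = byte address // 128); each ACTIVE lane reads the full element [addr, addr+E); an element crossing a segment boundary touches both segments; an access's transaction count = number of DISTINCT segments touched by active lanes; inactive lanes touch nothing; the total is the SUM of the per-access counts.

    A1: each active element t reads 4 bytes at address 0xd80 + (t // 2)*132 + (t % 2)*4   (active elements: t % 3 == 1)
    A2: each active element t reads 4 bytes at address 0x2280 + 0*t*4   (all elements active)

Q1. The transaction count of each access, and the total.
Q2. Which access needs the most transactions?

A1: 11 transactions
A2: 1 transaction

Answer: 11,1; total 12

Answer: A1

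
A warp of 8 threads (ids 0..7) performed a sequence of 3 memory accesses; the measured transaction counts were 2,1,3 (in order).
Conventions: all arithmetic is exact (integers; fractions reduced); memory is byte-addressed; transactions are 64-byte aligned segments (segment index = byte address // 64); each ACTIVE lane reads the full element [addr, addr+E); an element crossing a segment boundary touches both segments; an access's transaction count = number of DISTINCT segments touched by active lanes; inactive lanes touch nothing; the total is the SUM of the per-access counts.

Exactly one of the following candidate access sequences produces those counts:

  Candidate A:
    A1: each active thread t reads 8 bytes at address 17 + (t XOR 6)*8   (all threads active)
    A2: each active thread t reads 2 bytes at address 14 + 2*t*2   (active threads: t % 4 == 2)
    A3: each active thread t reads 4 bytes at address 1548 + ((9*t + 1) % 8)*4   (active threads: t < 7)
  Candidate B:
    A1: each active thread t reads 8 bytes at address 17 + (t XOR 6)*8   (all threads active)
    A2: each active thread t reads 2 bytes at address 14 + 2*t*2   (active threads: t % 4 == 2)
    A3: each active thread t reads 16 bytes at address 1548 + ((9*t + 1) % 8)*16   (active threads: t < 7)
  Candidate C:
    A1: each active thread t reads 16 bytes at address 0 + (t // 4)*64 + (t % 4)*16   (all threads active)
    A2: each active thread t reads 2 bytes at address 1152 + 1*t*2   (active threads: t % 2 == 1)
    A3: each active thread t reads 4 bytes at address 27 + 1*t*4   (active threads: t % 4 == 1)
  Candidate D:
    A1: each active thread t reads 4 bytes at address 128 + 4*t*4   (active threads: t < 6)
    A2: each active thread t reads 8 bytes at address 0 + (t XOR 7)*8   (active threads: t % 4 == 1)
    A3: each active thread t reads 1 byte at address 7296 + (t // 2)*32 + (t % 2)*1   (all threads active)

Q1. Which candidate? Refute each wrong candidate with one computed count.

A: A3 gives 1 transaction, not 3
C: A3 gives 1 transaction, not 3
D: A3 gives 2 transactions, not 3
B: all counts match (2,1,3)

Answer: B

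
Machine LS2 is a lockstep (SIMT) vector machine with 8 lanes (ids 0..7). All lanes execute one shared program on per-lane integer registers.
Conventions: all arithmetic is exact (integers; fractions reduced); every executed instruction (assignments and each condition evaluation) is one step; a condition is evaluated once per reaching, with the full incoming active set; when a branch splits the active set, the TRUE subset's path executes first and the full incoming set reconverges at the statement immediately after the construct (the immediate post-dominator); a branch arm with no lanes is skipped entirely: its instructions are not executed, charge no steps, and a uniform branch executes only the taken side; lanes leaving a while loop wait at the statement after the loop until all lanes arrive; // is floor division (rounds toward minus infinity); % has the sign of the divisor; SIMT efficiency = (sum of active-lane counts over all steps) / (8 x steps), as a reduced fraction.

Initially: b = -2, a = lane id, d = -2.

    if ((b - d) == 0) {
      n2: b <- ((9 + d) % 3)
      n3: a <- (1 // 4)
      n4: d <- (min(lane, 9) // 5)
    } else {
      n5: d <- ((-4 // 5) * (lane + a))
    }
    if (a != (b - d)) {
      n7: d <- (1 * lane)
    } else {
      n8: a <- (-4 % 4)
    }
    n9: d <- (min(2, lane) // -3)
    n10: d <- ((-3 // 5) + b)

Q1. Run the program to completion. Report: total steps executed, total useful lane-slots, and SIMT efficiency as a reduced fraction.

Answer: 9 steps, 64 useful, 8/9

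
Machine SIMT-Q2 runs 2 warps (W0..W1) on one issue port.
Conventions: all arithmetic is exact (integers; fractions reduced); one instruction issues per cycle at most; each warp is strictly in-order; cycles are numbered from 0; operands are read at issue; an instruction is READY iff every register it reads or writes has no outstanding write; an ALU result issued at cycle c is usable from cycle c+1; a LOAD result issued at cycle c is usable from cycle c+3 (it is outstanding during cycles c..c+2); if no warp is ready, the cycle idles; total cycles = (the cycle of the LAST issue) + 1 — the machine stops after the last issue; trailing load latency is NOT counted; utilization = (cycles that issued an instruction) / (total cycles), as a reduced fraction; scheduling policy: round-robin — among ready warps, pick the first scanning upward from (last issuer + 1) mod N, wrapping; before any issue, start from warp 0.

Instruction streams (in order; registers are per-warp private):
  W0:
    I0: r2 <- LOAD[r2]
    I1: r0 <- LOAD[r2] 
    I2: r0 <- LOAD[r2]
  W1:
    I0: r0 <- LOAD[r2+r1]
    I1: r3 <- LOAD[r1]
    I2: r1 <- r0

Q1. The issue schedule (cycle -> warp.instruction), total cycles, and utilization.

cycle 0: W0.I0
cycle 1: W1.I0
cycle 2: W1.I1
cycle 3: W0.I1
cycle 4: W1.I2
cycle 5: idle
cycle 6: W0.I2

Answer: 7 cycles, utilization 6/7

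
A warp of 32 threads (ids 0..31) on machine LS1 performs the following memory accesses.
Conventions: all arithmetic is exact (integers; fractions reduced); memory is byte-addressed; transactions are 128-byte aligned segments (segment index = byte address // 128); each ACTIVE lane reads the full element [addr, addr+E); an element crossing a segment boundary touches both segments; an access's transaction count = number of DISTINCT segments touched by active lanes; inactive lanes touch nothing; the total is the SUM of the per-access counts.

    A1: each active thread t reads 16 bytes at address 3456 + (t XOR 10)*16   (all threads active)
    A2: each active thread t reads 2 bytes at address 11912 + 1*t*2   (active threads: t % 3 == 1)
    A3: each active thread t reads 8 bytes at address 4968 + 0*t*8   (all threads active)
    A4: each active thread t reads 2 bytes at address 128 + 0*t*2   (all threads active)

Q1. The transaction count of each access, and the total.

A1: 4 transactions
A2: 1 transaction
A3: 1 transaction
A4: 1 transaction

Answer: 4,1,1,1; total 7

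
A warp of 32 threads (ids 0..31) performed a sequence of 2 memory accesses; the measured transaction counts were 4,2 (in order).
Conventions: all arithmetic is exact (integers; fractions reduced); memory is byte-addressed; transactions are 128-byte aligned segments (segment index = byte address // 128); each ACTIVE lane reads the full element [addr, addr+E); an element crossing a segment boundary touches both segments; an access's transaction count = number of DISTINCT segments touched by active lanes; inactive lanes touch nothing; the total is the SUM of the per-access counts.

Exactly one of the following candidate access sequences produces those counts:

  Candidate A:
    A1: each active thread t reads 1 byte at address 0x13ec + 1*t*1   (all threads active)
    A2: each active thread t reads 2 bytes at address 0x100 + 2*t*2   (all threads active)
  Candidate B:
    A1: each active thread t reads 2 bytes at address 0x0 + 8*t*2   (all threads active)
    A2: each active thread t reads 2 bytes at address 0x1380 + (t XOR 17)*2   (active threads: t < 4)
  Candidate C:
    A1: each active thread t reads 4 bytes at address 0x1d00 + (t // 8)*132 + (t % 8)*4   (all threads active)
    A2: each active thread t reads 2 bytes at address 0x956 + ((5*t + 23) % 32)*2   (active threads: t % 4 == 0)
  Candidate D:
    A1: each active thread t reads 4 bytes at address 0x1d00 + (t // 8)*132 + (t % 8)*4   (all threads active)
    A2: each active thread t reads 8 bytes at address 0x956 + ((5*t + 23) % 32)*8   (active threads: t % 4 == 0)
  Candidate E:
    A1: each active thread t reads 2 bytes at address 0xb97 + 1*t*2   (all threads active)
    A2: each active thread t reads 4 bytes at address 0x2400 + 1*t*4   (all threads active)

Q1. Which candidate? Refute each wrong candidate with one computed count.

A: A1 gives 2 transactions, not 4
B: A2 gives 1 transaction, not 2
D: A2 gives 3 transactions, not 2
E: A1 gives 1 transaction, not 4
C: all counts match (4,2)

Answer: C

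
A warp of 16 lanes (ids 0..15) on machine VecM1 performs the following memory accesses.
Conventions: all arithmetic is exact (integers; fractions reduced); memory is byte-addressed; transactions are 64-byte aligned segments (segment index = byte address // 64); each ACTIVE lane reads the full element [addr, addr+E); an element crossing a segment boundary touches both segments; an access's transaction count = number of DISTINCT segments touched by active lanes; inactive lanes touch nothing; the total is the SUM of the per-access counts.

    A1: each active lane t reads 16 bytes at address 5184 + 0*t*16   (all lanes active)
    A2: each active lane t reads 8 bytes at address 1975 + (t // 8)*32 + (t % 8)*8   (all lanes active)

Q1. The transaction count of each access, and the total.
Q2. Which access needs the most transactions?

A1: 1 transaction
A2: 3 transactions

Answer: 1,3; total 4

Answer: A2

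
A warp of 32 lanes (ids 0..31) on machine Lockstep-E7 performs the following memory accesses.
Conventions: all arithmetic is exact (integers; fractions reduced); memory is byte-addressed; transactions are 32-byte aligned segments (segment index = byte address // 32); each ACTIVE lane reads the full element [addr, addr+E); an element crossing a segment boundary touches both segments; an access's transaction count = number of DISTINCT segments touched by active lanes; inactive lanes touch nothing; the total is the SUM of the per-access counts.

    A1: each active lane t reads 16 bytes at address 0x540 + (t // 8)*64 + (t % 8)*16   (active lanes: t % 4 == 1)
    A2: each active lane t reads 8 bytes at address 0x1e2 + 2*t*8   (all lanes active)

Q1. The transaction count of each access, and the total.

A1: 5 transactions
A2: 16 transactions

Answer: 5,16; total 21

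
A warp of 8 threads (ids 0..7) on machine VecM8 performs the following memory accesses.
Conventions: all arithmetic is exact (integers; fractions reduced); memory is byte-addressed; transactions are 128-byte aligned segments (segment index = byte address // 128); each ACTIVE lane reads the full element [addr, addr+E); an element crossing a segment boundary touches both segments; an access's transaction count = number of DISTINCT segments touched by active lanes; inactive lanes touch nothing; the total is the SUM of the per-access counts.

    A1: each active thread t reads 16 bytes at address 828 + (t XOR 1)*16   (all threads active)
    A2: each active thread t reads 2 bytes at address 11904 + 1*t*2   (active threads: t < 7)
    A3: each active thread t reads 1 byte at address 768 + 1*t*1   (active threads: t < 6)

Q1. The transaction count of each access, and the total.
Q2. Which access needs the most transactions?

A1: 2 transactions
A2: 1 transaction
A3: 1 transaction

Answer: 2,1,1; total 4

Answer: A1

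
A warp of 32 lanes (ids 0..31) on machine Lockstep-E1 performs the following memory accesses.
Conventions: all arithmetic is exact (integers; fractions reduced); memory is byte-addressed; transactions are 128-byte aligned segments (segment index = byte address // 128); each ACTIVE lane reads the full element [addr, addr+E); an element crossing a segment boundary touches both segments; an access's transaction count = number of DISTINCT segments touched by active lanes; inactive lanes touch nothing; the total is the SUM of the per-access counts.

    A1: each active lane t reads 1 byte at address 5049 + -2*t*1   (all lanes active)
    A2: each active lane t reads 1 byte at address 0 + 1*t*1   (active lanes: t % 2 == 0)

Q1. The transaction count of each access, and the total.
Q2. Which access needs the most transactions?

A1: 2 transactions
A2: 1 transaction

Answer: 2,1; total 3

Answer: A1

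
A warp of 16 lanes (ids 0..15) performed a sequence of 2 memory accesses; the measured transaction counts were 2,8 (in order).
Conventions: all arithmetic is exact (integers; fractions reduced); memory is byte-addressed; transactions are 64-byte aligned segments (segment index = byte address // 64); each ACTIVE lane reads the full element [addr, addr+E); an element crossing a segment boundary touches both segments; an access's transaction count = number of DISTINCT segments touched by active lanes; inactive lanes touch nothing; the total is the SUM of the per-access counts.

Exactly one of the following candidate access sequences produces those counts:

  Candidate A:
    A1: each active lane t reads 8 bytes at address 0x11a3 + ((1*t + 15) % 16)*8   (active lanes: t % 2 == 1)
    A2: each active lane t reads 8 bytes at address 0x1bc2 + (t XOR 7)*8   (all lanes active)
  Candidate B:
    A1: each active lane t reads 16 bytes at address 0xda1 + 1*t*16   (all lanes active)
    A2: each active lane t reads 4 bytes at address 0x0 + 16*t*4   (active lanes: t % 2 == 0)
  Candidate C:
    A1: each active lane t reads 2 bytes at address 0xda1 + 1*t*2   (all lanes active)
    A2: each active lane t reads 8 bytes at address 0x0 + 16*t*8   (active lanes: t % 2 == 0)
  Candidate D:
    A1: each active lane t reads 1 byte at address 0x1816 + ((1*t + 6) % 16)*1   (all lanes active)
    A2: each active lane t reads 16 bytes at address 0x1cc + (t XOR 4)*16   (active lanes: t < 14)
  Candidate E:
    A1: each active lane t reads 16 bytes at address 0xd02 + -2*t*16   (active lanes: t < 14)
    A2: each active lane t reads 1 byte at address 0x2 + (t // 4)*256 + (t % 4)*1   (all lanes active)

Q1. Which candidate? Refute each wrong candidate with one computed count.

A: A1 gives 3 transactions, not 2
B: A1 gives 5 transactions, not 2
D: A1 gives 1 transaction, not 2
E: A1 gives 8 transactions, not 2
C: all counts match (2,8)

Answer: C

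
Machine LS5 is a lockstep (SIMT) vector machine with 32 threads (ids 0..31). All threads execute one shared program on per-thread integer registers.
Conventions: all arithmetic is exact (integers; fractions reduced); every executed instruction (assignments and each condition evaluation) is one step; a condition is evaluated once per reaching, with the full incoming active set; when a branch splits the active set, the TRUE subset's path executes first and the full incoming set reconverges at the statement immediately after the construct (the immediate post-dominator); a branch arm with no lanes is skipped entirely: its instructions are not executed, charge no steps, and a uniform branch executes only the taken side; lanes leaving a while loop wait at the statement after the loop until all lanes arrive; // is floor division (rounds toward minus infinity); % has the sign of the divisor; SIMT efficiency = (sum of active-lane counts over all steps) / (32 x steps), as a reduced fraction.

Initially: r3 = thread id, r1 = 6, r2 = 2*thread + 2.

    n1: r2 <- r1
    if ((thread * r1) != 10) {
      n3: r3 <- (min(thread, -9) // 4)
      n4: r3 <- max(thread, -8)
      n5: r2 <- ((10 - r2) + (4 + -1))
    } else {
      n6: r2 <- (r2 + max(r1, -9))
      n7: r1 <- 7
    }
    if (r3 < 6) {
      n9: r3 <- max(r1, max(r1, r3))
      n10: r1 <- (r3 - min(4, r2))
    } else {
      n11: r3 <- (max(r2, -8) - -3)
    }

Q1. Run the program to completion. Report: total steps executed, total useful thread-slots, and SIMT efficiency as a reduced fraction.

Answer: 9 steps, 230 useful, 115/144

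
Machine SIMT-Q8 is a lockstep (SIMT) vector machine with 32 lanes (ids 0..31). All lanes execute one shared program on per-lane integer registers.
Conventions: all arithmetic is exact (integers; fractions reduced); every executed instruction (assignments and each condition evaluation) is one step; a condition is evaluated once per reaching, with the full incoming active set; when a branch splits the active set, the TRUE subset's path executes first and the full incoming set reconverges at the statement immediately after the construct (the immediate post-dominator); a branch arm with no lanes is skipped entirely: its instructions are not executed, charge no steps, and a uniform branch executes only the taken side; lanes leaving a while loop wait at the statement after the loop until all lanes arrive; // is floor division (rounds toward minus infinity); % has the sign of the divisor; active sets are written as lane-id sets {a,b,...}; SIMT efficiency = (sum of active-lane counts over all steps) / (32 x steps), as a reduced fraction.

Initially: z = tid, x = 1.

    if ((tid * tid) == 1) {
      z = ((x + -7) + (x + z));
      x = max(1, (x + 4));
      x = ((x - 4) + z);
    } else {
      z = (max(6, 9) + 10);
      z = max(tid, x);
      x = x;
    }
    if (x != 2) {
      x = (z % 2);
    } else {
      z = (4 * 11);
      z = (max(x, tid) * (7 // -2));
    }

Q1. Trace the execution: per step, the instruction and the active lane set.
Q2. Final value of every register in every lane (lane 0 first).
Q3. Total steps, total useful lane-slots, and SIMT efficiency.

step 0: eval ((tid * tid) == 1)      {0,1,2,3,4,5,6,7,8,9,10,11,12,13,14,15,16,17,18,19,20,21,22,23,24,25,26,27,28,29,30,31}
step 1: z <- ((x + -7) + (x + z))    {1}
step 2: x <- max(1, (x + 4))         {1}
step 3: x <- ((x - 4) + z)           {1}
step 4: z <- (max(6, 9) + 10)        {0,2,3,4,5,6,7,8,9,10,11,12,13,14,15,16,17,18,19,20,21,22,23,24,25,26,27,28,29,30,31}
step 5: z <- max(tid, x)             {0,2,3,4,5,6,7,8,9,10,11,12,13,14,15,16,17,18,19,20,21,22,23,24,25,26,27,28,29,30,31}
step 6: x <- x                       {0,2,3,4,5,6,7,8,9,10,11,12,13,14,15,16,17,18,19,20,21,22,23,24,25,26,27,28,29,30,31}
step 7: eval (x != 2)                {0,1,2,3,4,5,6,7,8,9,10,11,12,13,14,15,16,17,18,19,20,21,22,23,24,25,26,27,28,29,30,31}
step 8: x <- (z % 2)                 {0,1,2,3,4,5,6,7,8,9,10,11,12,13,14,15,16,17,18,19,20,21,22,23,24,25,26,27,28,29,30,31}

Answer: 9 steps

z: 1,-4,2,3,4,5,6,7,8,9,10,11,12,13,14,15,16,17,18,19,20,21,22,23,24,25,26,27,28,29,30,31
x: 1,0,0,1,0,1,0,1,0,1,0,1,0,1,0,1,0,1,0,1,0,1,0,1,0,1,0,1,0,1,0,1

steps = 9; useful = 192; efficiency = 192/288 = 2/3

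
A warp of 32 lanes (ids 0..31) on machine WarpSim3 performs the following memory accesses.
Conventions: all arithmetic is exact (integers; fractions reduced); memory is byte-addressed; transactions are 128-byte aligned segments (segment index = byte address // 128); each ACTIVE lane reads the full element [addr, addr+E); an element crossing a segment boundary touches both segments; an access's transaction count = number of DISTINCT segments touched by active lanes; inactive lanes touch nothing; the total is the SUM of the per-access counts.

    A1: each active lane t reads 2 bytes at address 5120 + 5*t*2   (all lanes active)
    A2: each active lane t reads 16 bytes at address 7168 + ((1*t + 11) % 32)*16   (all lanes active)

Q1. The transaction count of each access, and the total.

A1: 3 transactions
A2: 4 transactions

Answer: 3,4; total 7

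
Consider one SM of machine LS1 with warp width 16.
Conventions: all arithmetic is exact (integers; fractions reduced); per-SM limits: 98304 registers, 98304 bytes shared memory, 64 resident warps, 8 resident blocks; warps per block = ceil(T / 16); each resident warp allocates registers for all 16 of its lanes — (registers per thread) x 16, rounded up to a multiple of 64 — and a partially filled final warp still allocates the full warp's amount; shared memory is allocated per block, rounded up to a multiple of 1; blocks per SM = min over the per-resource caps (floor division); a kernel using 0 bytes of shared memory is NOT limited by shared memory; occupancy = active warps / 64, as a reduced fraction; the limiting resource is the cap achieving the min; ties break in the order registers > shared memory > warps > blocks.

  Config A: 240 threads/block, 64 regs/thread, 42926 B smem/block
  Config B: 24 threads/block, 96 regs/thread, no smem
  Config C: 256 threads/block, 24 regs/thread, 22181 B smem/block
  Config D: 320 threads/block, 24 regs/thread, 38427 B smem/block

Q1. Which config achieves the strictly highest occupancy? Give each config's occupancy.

occupancies: A 15/32, B 1/4, C 1, D 5/8

Answer: C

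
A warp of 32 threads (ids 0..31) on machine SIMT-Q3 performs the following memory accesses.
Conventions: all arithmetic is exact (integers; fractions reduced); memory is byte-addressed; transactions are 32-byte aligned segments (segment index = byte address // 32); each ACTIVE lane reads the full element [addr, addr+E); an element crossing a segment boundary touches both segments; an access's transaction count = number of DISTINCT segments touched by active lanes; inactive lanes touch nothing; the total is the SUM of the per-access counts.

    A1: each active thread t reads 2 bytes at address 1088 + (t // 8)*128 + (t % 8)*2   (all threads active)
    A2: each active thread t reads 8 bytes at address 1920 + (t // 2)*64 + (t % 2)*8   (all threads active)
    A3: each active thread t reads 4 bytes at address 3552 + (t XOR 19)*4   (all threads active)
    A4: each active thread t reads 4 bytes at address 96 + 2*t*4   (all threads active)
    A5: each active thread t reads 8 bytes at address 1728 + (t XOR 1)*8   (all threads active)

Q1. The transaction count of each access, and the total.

A1: 4 transactions
A2: 16 transactions
A3: 4 transactions
A4: 8 transactions
A5: 8 transactions

Answer: 4,16,4,8,8; total 40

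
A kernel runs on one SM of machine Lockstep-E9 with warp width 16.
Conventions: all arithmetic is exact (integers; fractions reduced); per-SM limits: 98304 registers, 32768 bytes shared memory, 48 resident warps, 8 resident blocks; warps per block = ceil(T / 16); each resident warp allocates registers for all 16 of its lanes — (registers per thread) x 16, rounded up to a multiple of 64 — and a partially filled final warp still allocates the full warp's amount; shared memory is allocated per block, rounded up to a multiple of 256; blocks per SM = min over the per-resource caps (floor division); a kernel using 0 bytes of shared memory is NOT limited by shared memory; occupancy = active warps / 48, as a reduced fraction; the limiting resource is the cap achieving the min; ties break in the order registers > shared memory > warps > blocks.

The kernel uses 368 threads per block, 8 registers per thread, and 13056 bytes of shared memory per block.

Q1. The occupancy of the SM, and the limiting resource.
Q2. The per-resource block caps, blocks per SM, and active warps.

Answer: occupancy 23/24, limited by shared memory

registers: 33 blocks
shared memory: 2 blocks
warps: 2 blocks
blocks: 8 blocks

Answer: 2 blocks, 46 active warps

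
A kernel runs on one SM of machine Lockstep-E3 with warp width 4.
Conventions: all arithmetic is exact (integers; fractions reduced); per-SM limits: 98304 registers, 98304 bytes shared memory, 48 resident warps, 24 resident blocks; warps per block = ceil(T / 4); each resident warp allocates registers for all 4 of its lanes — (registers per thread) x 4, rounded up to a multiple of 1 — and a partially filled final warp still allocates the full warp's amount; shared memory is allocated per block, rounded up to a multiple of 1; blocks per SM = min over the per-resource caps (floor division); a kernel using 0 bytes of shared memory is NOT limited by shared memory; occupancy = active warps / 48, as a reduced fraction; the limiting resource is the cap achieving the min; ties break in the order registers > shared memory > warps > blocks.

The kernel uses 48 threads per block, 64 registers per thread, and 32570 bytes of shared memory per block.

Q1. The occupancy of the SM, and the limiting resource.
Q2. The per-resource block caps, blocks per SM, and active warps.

Answer: occupancy 3/4, limited by shared memory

registers: 32 blocks
shared memory: 3 blocks
warps: 4 blocks
blocks: 24 blocks

Answer: 3 blocks, 36 active warps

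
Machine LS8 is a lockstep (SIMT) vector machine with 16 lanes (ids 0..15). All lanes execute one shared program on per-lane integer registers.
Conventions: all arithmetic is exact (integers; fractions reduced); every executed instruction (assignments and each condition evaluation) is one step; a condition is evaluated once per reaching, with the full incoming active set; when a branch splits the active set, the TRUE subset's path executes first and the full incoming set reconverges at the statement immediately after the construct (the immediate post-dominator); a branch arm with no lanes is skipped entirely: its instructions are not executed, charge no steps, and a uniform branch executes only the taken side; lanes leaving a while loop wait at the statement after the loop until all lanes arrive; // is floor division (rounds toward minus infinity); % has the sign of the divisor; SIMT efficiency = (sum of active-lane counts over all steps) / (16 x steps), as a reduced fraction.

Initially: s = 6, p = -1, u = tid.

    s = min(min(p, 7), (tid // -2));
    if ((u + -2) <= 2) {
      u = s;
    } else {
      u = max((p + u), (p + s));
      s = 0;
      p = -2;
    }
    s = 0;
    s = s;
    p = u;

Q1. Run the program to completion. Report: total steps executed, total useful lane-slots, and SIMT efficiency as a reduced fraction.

Answer: 9 steps, 118 useful, 59/72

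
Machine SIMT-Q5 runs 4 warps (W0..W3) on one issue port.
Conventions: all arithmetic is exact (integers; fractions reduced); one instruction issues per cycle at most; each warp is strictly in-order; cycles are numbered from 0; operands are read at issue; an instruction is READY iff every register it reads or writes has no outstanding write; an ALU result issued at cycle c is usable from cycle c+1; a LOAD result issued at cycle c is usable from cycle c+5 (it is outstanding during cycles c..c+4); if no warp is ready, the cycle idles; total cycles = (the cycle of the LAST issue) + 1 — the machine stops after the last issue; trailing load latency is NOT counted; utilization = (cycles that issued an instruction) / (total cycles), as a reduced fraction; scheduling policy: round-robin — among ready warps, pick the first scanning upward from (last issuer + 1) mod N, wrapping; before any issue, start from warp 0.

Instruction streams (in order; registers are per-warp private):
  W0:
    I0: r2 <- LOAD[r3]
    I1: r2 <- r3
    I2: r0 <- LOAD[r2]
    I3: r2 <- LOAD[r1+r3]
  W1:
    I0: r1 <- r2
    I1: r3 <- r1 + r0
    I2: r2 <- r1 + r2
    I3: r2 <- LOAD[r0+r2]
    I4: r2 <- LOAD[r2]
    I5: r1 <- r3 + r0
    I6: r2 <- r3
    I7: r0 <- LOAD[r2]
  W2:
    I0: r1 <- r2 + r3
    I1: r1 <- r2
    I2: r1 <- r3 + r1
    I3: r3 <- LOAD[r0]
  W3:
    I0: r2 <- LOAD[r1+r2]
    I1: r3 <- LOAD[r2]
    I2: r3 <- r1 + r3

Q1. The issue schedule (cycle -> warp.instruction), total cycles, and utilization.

cycle 0: W0.I0
cycle 1: W1.I0
cycle 2: W2.I0
cycle 3: W3.I0
cycle 4: W1.I1
cycle 5: W2.I1
cycle 6: W0.I1
cycle 7: W1.I2
cycle 8: W2.I2
cycle 9: W3.I1
cycle 10: W0.I2
cycle 11: W1.I3
cycle 12: W2.I3
cycle 13: W0.I3
cycle 14: W3.I2
cycle 15: idle
cycle 16: W1.I4
cycle 17: W1.I5
cycle 18: idle
cycle 19: idle
cycle 20: idle
cycle 21: W1.I6
cycle 22: W1.I7

Answer: 23 cycles, utilization 19/23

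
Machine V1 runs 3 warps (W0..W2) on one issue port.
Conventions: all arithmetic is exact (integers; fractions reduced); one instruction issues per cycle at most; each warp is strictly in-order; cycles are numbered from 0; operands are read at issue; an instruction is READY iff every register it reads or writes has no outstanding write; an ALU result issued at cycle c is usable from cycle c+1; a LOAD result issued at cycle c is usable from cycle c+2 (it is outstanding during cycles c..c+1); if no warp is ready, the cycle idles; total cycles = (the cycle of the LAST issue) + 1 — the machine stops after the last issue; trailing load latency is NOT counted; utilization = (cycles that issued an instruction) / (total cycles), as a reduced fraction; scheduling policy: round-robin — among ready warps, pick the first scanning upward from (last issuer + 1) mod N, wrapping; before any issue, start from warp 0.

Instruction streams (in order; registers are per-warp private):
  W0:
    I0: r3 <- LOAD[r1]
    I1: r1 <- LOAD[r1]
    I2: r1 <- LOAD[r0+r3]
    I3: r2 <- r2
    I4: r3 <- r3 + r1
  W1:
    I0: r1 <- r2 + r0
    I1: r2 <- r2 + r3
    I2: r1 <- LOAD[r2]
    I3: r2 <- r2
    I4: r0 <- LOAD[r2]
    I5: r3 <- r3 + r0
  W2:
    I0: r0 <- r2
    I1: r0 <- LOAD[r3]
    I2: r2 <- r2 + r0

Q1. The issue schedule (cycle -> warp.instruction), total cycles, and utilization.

cycle 0: W0.I0
cycle 1: W1.I0
cycle 2: W2.I0
cycle 3: W0.I1
cycle 4: W1.I1
cycle 5: W2.I1
cycle 6: W0.I2
cycle 7: W1.I2
cycle 8: W2.I2
cycle 9: W0.I3
cycle 10: W1.I3
cycle 11: W0.I4
cycle 12: W1.I4
cycle 13: idle
cycle 14: W1.I5

Answer: 15 cycles, utilization 14/15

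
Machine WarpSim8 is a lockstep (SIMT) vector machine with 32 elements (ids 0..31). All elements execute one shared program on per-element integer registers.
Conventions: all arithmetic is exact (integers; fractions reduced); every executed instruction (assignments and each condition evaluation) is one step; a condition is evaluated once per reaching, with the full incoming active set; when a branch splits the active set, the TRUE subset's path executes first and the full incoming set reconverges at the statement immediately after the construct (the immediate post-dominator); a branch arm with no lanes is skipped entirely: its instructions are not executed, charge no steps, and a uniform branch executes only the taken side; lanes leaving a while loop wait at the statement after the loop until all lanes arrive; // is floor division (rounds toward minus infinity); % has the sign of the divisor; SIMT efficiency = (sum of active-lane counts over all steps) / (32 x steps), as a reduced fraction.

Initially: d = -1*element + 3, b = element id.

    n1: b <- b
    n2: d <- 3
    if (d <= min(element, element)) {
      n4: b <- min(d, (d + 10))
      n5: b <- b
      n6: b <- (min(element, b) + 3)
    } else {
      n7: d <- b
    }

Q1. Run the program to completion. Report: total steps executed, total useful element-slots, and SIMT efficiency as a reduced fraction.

Answer: 7 steps, 186 useful, 93/112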